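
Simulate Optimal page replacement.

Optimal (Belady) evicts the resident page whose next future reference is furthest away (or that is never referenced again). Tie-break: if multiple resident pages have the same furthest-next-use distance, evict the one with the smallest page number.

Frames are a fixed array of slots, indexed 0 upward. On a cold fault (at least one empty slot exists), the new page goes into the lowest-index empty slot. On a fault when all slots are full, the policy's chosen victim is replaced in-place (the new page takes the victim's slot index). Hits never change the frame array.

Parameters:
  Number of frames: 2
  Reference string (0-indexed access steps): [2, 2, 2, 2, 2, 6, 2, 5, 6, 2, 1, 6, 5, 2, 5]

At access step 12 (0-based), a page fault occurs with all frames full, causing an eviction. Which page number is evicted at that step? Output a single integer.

Answer: 1

Derivation:
Step 0: ref 2 -> FAULT, frames=[2,-]
Step 1: ref 2 -> HIT, frames=[2,-]
Step 2: ref 2 -> HIT, frames=[2,-]
Step 3: ref 2 -> HIT, frames=[2,-]
Step 4: ref 2 -> HIT, frames=[2,-]
Step 5: ref 6 -> FAULT, frames=[2,6]
Step 6: ref 2 -> HIT, frames=[2,6]
Step 7: ref 5 -> FAULT, evict 2, frames=[5,6]
Step 8: ref 6 -> HIT, frames=[5,6]
Step 9: ref 2 -> FAULT, evict 5, frames=[2,6]
Step 10: ref 1 -> FAULT, evict 2, frames=[1,6]
Step 11: ref 6 -> HIT, frames=[1,6]
Step 12: ref 5 -> FAULT, evict 1, frames=[5,6]
At step 12: evicted page 1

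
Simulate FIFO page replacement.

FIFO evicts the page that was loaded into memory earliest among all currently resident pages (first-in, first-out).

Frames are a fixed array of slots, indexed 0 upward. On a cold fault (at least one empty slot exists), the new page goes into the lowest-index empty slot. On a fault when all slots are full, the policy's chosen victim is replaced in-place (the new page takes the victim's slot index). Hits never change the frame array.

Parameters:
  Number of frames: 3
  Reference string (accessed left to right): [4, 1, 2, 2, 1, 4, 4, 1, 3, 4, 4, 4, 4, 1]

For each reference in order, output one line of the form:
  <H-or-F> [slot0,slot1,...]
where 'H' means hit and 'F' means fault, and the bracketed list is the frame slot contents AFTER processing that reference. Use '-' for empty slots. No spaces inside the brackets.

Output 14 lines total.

F [4,-,-]
F [4,1,-]
F [4,1,2]
H [4,1,2]
H [4,1,2]
H [4,1,2]
H [4,1,2]
H [4,1,2]
F [3,1,2]
F [3,4,2]
H [3,4,2]
H [3,4,2]
H [3,4,2]
F [3,4,1]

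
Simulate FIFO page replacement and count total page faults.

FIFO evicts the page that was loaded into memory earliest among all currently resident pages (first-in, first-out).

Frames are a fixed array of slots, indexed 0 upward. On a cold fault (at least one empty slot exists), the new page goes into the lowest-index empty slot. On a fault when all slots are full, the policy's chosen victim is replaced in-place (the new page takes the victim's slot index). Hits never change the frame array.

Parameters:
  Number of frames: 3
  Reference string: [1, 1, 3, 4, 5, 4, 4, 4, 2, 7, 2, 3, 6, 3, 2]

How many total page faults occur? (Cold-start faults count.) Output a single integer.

Step 0: ref 1 → FAULT, frames=[1,-,-]
Step 1: ref 1 → HIT, frames=[1,-,-]
Step 2: ref 3 → FAULT, frames=[1,3,-]
Step 3: ref 4 → FAULT, frames=[1,3,4]
Step 4: ref 5 → FAULT (evict 1), frames=[5,3,4]
Step 5: ref 4 → HIT, frames=[5,3,4]
Step 6: ref 4 → HIT, frames=[5,3,4]
Step 7: ref 4 → HIT, frames=[5,3,4]
Step 8: ref 2 → FAULT (evict 3), frames=[5,2,4]
Step 9: ref 7 → FAULT (evict 4), frames=[5,2,7]
Step 10: ref 2 → HIT, frames=[5,2,7]
Step 11: ref 3 → FAULT (evict 5), frames=[3,2,7]
Step 12: ref 6 → FAULT (evict 2), frames=[3,6,7]
Step 13: ref 3 → HIT, frames=[3,6,7]
Step 14: ref 2 → FAULT (evict 7), frames=[3,6,2]
Total faults: 9

Answer: 9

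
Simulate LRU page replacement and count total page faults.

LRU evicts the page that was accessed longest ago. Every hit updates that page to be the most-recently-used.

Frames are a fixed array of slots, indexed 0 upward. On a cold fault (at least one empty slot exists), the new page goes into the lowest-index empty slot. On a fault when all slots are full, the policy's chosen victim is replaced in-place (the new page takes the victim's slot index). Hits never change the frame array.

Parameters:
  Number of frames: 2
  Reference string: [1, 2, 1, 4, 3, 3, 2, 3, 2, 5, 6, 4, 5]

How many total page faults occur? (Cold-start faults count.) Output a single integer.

Step 0: ref 1 → FAULT, frames=[1,-]
Step 1: ref 2 → FAULT, frames=[1,2]
Step 2: ref 1 → HIT, frames=[1,2]
Step 3: ref 4 → FAULT (evict 2), frames=[1,4]
Step 4: ref 3 → FAULT (evict 1), frames=[3,4]
Step 5: ref 3 → HIT, frames=[3,4]
Step 6: ref 2 → FAULT (evict 4), frames=[3,2]
Step 7: ref 3 → HIT, frames=[3,2]
Step 8: ref 2 → HIT, frames=[3,2]
Step 9: ref 5 → FAULT (evict 3), frames=[5,2]
Step 10: ref 6 → FAULT (evict 2), frames=[5,6]
Step 11: ref 4 → FAULT (evict 5), frames=[4,6]
Step 12: ref 5 → FAULT (evict 6), frames=[4,5]
Total faults: 9

Answer: 9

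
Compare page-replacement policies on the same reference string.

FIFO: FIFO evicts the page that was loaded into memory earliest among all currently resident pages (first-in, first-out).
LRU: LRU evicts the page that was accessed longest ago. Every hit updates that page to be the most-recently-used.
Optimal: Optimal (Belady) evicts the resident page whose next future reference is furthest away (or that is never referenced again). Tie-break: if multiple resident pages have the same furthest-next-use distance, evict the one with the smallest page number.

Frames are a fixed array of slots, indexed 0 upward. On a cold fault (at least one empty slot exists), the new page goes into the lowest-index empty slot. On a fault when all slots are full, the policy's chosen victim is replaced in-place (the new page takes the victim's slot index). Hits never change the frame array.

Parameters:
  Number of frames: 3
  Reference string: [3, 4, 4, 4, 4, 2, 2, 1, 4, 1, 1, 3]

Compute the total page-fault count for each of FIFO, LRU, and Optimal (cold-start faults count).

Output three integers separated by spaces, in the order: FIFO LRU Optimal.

Answer: 5 5 4

Derivation:
--- FIFO ---
  step 0: ref 3 -> FAULT, frames=[3,-,-] (faults so far: 1)
  step 1: ref 4 -> FAULT, frames=[3,4,-] (faults so far: 2)
  step 2: ref 4 -> HIT, frames=[3,4,-] (faults so far: 2)
  step 3: ref 4 -> HIT, frames=[3,4,-] (faults so far: 2)
  step 4: ref 4 -> HIT, frames=[3,4,-] (faults so far: 2)
  step 5: ref 2 -> FAULT, frames=[3,4,2] (faults so far: 3)
  step 6: ref 2 -> HIT, frames=[3,4,2] (faults so far: 3)
  step 7: ref 1 -> FAULT, evict 3, frames=[1,4,2] (faults so far: 4)
  step 8: ref 4 -> HIT, frames=[1,4,2] (faults so far: 4)
  step 9: ref 1 -> HIT, frames=[1,4,2] (faults so far: 4)
  step 10: ref 1 -> HIT, frames=[1,4,2] (faults so far: 4)
  step 11: ref 3 -> FAULT, evict 4, frames=[1,3,2] (faults so far: 5)
  FIFO total faults: 5
--- LRU ---
  step 0: ref 3 -> FAULT, frames=[3,-,-] (faults so far: 1)
  step 1: ref 4 -> FAULT, frames=[3,4,-] (faults so far: 2)
  step 2: ref 4 -> HIT, frames=[3,4,-] (faults so far: 2)
  step 3: ref 4 -> HIT, frames=[3,4,-] (faults so far: 2)
  step 4: ref 4 -> HIT, frames=[3,4,-] (faults so far: 2)
  step 5: ref 2 -> FAULT, frames=[3,4,2] (faults so far: 3)
  step 6: ref 2 -> HIT, frames=[3,4,2] (faults so far: 3)
  step 7: ref 1 -> FAULT, evict 3, frames=[1,4,2] (faults so far: 4)
  step 8: ref 4 -> HIT, frames=[1,4,2] (faults so far: 4)
  step 9: ref 1 -> HIT, frames=[1,4,2] (faults so far: 4)
  step 10: ref 1 -> HIT, frames=[1,4,2] (faults so far: 4)
  step 11: ref 3 -> FAULT, evict 2, frames=[1,4,3] (faults so far: 5)
  LRU total faults: 5
--- Optimal ---
  step 0: ref 3 -> FAULT, frames=[3,-,-] (faults so far: 1)
  step 1: ref 4 -> FAULT, frames=[3,4,-] (faults so far: 2)
  step 2: ref 4 -> HIT, frames=[3,4,-] (faults so far: 2)
  step 3: ref 4 -> HIT, frames=[3,4,-] (faults so far: 2)
  step 4: ref 4 -> HIT, frames=[3,4,-] (faults so far: 2)
  step 5: ref 2 -> FAULT, frames=[3,4,2] (faults so far: 3)
  step 6: ref 2 -> HIT, frames=[3,4,2] (faults so far: 3)
  step 7: ref 1 -> FAULT, evict 2, frames=[3,4,1] (faults so far: 4)
  step 8: ref 4 -> HIT, frames=[3,4,1] (faults so far: 4)
  step 9: ref 1 -> HIT, frames=[3,4,1] (faults so far: 4)
  step 10: ref 1 -> HIT, frames=[3,4,1] (faults so far: 4)
  step 11: ref 3 -> HIT, frames=[3,4,1] (faults so far: 4)
  Optimal total faults: 4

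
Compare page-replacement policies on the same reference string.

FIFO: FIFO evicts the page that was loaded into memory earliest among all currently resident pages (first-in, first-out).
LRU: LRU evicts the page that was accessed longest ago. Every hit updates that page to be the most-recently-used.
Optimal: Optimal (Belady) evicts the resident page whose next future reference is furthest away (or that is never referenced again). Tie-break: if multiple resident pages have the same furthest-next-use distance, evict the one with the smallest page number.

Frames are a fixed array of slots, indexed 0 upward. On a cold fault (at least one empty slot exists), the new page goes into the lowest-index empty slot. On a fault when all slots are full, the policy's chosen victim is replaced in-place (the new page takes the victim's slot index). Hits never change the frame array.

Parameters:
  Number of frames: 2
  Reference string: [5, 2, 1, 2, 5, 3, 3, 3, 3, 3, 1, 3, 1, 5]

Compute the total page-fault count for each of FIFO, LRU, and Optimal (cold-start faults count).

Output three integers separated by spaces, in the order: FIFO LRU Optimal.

--- FIFO ---
  step 0: ref 5 -> FAULT, frames=[5,-] (faults so far: 1)
  step 1: ref 2 -> FAULT, frames=[5,2] (faults so far: 2)
  step 2: ref 1 -> FAULT, evict 5, frames=[1,2] (faults so far: 3)
  step 3: ref 2 -> HIT, frames=[1,2] (faults so far: 3)
  step 4: ref 5 -> FAULT, evict 2, frames=[1,5] (faults so far: 4)
  step 5: ref 3 -> FAULT, evict 1, frames=[3,5] (faults so far: 5)
  step 6: ref 3 -> HIT, frames=[3,5] (faults so far: 5)
  step 7: ref 3 -> HIT, frames=[3,5] (faults so far: 5)
  step 8: ref 3 -> HIT, frames=[3,5] (faults so far: 5)
  step 9: ref 3 -> HIT, frames=[3,5] (faults so far: 5)
  step 10: ref 1 -> FAULT, evict 5, frames=[3,1] (faults so far: 6)
  step 11: ref 3 -> HIT, frames=[3,1] (faults so far: 6)
  step 12: ref 1 -> HIT, frames=[3,1] (faults so far: 6)
  step 13: ref 5 -> FAULT, evict 3, frames=[5,1] (faults so far: 7)
  FIFO total faults: 7
--- LRU ---
  step 0: ref 5 -> FAULT, frames=[5,-] (faults so far: 1)
  step 1: ref 2 -> FAULT, frames=[5,2] (faults so far: 2)
  step 2: ref 1 -> FAULT, evict 5, frames=[1,2] (faults so far: 3)
  step 3: ref 2 -> HIT, frames=[1,2] (faults so far: 3)
  step 4: ref 5 -> FAULT, evict 1, frames=[5,2] (faults so far: 4)
  step 5: ref 3 -> FAULT, evict 2, frames=[5,3] (faults so far: 5)
  step 6: ref 3 -> HIT, frames=[5,3] (faults so far: 5)
  step 7: ref 3 -> HIT, frames=[5,3] (faults so far: 5)
  step 8: ref 3 -> HIT, frames=[5,3] (faults so far: 5)
  step 9: ref 3 -> HIT, frames=[5,3] (faults so far: 5)
  step 10: ref 1 -> FAULT, evict 5, frames=[1,3] (faults so far: 6)
  step 11: ref 3 -> HIT, frames=[1,3] (faults so far: 6)
  step 12: ref 1 -> HIT, frames=[1,3] (faults so far: 6)
  step 13: ref 5 -> FAULT, evict 3, frames=[1,5] (faults so far: 7)
  LRU total faults: 7
--- Optimal ---
  step 0: ref 5 -> FAULT, frames=[5,-] (faults so far: 1)
  step 1: ref 2 -> FAULT, frames=[5,2] (faults so far: 2)
  step 2: ref 1 -> FAULT, evict 5, frames=[1,2] (faults so far: 3)
  step 3: ref 2 -> HIT, frames=[1,2] (faults so far: 3)
  step 4: ref 5 -> FAULT, evict 2, frames=[1,5] (faults so far: 4)
  step 5: ref 3 -> FAULT, evict 5, frames=[1,3] (faults so far: 5)
  step 6: ref 3 -> HIT, frames=[1,3] (faults so far: 5)
  step 7: ref 3 -> HIT, frames=[1,3] (faults so far: 5)
  step 8: ref 3 -> HIT, frames=[1,3] (faults so far: 5)
  step 9: ref 3 -> HIT, frames=[1,3] (faults so far: 5)
  step 10: ref 1 -> HIT, frames=[1,3] (faults so far: 5)
  step 11: ref 3 -> HIT, frames=[1,3] (faults so far: 5)
  step 12: ref 1 -> HIT, frames=[1,3] (faults so far: 5)
  step 13: ref 5 -> FAULT, evict 1, frames=[5,3] (faults so far: 6)
  Optimal total faults: 6

Answer: 7 7 6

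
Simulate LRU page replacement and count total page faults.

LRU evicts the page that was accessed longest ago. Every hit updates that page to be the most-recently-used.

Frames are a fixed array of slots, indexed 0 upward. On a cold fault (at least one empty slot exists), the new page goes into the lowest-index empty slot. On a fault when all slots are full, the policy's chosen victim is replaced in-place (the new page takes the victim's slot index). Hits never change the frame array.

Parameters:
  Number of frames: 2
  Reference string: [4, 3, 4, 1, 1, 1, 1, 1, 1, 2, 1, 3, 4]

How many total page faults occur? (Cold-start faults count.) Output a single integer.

Answer: 6

Derivation:
Step 0: ref 4 → FAULT, frames=[4,-]
Step 1: ref 3 → FAULT, frames=[4,3]
Step 2: ref 4 → HIT, frames=[4,3]
Step 3: ref 1 → FAULT (evict 3), frames=[4,1]
Step 4: ref 1 → HIT, frames=[4,1]
Step 5: ref 1 → HIT, frames=[4,1]
Step 6: ref 1 → HIT, frames=[4,1]
Step 7: ref 1 → HIT, frames=[4,1]
Step 8: ref 1 → HIT, frames=[4,1]
Step 9: ref 2 → FAULT (evict 4), frames=[2,1]
Step 10: ref 1 → HIT, frames=[2,1]
Step 11: ref 3 → FAULT (evict 2), frames=[3,1]
Step 12: ref 4 → FAULT (evict 1), frames=[3,4]
Total faults: 6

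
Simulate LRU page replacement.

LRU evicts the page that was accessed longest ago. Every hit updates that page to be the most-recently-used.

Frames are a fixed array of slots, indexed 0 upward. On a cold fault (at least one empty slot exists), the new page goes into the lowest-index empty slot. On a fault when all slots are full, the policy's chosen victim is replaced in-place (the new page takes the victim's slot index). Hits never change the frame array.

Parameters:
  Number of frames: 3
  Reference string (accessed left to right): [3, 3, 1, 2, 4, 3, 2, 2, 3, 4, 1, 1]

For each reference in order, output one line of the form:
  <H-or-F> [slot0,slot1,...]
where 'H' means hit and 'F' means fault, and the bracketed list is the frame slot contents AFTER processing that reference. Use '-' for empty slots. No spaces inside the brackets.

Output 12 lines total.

F [3,-,-]
H [3,-,-]
F [3,1,-]
F [3,1,2]
F [4,1,2]
F [4,3,2]
H [4,3,2]
H [4,3,2]
H [4,3,2]
H [4,3,2]
F [4,3,1]
H [4,3,1]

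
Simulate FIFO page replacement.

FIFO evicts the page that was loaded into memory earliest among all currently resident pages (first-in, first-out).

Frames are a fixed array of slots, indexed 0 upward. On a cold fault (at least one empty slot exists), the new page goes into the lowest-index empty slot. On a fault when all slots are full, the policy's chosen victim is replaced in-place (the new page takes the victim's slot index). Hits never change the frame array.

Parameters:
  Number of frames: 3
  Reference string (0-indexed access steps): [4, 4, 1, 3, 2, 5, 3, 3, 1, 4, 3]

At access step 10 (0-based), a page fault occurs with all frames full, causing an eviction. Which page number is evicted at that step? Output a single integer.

Answer: 5

Derivation:
Step 0: ref 4 -> FAULT, frames=[4,-,-]
Step 1: ref 4 -> HIT, frames=[4,-,-]
Step 2: ref 1 -> FAULT, frames=[4,1,-]
Step 3: ref 3 -> FAULT, frames=[4,1,3]
Step 4: ref 2 -> FAULT, evict 4, frames=[2,1,3]
Step 5: ref 5 -> FAULT, evict 1, frames=[2,5,3]
Step 6: ref 3 -> HIT, frames=[2,5,3]
Step 7: ref 3 -> HIT, frames=[2,5,3]
Step 8: ref 1 -> FAULT, evict 3, frames=[2,5,1]
Step 9: ref 4 -> FAULT, evict 2, frames=[4,5,1]
Step 10: ref 3 -> FAULT, evict 5, frames=[4,3,1]
At step 10: evicted page 5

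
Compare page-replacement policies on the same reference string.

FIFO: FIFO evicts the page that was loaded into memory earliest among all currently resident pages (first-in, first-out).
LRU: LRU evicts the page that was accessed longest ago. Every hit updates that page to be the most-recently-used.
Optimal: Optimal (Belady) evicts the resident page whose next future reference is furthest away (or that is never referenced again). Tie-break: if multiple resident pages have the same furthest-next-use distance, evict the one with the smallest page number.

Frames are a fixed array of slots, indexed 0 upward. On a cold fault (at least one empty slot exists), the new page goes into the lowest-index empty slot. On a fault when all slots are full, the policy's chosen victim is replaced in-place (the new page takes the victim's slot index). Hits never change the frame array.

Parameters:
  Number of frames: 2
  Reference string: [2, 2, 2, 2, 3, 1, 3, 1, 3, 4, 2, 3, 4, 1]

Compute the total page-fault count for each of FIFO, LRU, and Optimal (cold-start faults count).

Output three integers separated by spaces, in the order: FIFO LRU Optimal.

--- FIFO ---
  step 0: ref 2 -> FAULT, frames=[2,-] (faults so far: 1)
  step 1: ref 2 -> HIT, frames=[2,-] (faults so far: 1)
  step 2: ref 2 -> HIT, frames=[2,-] (faults so far: 1)
  step 3: ref 2 -> HIT, frames=[2,-] (faults so far: 1)
  step 4: ref 3 -> FAULT, frames=[2,3] (faults so far: 2)
  step 5: ref 1 -> FAULT, evict 2, frames=[1,3] (faults so far: 3)
  step 6: ref 3 -> HIT, frames=[1,3] (faults so far: 3)
  step 7: ref 1 -> HIT, frames=[1,3] (faults so far: 3)
  step 8: ref 3 -> HIT, frames=[1,3] (faults so far: 3)
  step 9: ref 4 -> FAULT, evict 3, frames=[1,4] (faults so far: 4)
  step 10: ref 2 -> FAULT, evict 1, frames=[2,4] (faults so far: 5)
  step 11: ref 3 -> FAULT, evict 4, frames=[2,3] (faults so far: 6)
  step 12: ref 4 -> FAULT, evict 2, frames=[4,3] (faults so far: 7)
  step 13: ref 1 -> FAULT, evict 3, frames=[4,1] (faults so far: 8)
  FIFO total faults: 8
--- LRU ---
  step 0: ref 2 -> FAULT, frames=[2,-] (faults so far: 1)
  step 1: ref 2 -> HIT, frames=[2,-] (faults so far: 1)
  step 2: ref 2 -> HIT, frames=[2,-] (faults so far: 1)
  step 3: ref 2 -> HIT, frames=[2,-] (faults so far: 1)
  step 4: ref 3 -> FAULT, frames=[2,3] (faults so far: 2)
  step 5: ref 1 -> FAULT, evict 2, frames=[1,3] (faults so far: 3)
  step 6: ref 3 -> HIT, frames=[1,3] (faults so far: 3)
  step 7: ref 1 -> HIT, frames=[1,3] (faults so far: 3)
  step 8: ref 3 -> HIT, frames=[1,3] (faults so far: 3)
  step 9: ref 4 -> FAULT, evict 1, frames=[4,3] (faults so far: 4)
  step 10: ref 2 -> FAULT, evict 3, frames=[4,2] (faults so far: 5)
  step 11: ref 3 -> FAULT, evict 4, frames=[3,2] (faults so far: 6)
  step 12: ref 4 -> FAULT, evict 2, frames=[3,4] (faults so far: 7)
  step 13: ref 1 -> FAULT, evict 3, frames=[1,4] (faults so far: 8)
  LRU total faults: 8
--- Optimal ---
  step 0: ref 2 -> FAULT, frames=[2,-] (faults so far: 1)
  step 1: ref 2 -> HIT, frames=[2,-] (faults so far: 1)
  step 2: ref 2 -> HIT, frames=[2,-] (faults so far: 1)
  step 3: ref 2 -> HIT, frames=[2,-] (faults so far: 1)
  step 4: ref 3 -> FAULT, frames=[2,3] (faults so far: 2)
  step 5: ref 1 -> FAULT, evict 2, frames=[1,3] (faults so far: 3)
  step 6: ref 3 -> HIT, frames=[1,3] (faults so far: 3)
  step 7: ref 1 -> HIT, frames=[1,3] (faults so far: 3)
  step 8: ref 3 -> HIT, frames=[1,3] (faults so far: 3)
  step 9: ref 4 -> FAULT, evict 1, frames=[4,3] (faults so far: 4)
  step 10: ref 2 -> FAULT, evict 4, frames=[2,3] (faults so far: 5)
  step 11: ref 3 -> HIT, frames=[2,3] (faults so far: 5)
  step 12: ref 4 -> FAULT, evict 2, frames=[4,3] (faults so far: 6)
  step 13: ref 1 -> FAULT, evict 3, frames=[4,1] (faults so far: 7)
  Optimal total faults: 7

Answer: 8 8 7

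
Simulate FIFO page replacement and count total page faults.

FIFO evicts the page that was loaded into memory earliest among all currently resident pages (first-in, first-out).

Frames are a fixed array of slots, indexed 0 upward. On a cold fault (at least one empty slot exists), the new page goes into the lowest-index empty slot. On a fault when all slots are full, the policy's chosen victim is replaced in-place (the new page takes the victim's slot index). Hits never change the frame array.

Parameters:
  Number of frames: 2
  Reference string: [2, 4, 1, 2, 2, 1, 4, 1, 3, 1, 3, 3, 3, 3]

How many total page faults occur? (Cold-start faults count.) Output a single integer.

Step 0: ref 2 → FAULT, frames=[2,-]
Step 1: ref 4 → FAULT, frames=[2,4]
Step 2: ref 1 → FAULT (evict 2), frames=[1,4]
Step 3: ref 2 → FAULT (evict 4), frames=[1,2]
Step 4: ref 2 → HIT, frames=[1,2]
Step 5: ref 1 → HIT, frames=[1,2]
Step 6: ref 4 → FAULT (evict 1), frames=[4,2]
Step 7: ref 1 → FAULT (evict 2), frames=[4,1]
Step 8: ref 3 → FAULT (evict 4), frames=[3,1]
Step 9: ref 1 → HIT, frames=[3,1]
Step 10: ref 3 → HIT, frames=[3,1]
Step 11: ref 3 → HIT, frames=[3,1]
Step 12: ref 3 → HIT, frames=[3,1]
Step 13: ref 3 → HIT, frames=[3,1]
Total faults: 7

Answer: 7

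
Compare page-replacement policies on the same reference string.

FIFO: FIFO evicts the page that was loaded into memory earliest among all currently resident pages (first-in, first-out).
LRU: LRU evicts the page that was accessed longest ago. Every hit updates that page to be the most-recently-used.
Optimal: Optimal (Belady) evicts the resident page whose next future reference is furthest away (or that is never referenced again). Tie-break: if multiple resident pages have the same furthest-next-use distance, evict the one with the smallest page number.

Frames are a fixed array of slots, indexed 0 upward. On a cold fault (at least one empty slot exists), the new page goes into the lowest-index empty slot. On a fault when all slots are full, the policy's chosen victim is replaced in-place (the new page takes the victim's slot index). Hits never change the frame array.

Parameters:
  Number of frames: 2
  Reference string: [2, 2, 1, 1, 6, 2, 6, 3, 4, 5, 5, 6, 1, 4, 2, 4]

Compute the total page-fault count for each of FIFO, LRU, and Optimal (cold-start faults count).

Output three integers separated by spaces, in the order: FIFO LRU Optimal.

Answer: 11 11 9

Derivation:
--- FIFO ---
  step 0: ref 2 -> FAULT, frames=[2,-] (faults so far: 1)
  step 1: ref 2 -> HIT, frames=[2,-] (faults so far: 1)
  step 2: ref 1 -> FAULT, frames=[2,1] (faults so far: 2)
  step 3: ref 1 -> HIT, frames=[2,1] (faults so far: 2)
  step 4: ref 6 -> FAULT, evict 2, frames=[6,1] (faults so far: 3)
  step 5: ref 2 -> FAULT, evict 1, frames=[6,2] (faults so far: 4)
  step 6: ref 6 -> HIT, frames=[6,2] (faults so far: 4)
  step 7: ref 3 -> FAULT, evict 6, frames=[3,2] (faults so far: 5)
  step 8: ref 4 -> FAULT, evict 2, frames=[3,4] (faults so far: 6)
  step 9: ref 5 -> FAULT, evict 3, frames=[5,4] (faults so far: 7)
  step 10: ref 5 -> HIT, frames=[5,4] (faults so far: 7)
  step 11: ref 6 -> FAULT, evict 4, frames=[5,6] (faults so far: 8)
  step 12: ref 1 -> FAULT, evict 5, frames=[1,6] (faults so far: 9)
  step 13: ref 4 -> FAULT, evict 6, frames=[1,4] (faults so far: 10)
  step 14: ref 2 -> FAULT, evict 1, frames=[2,4] (faults so far: 11)
  step 15: ref 4 -> HIT, frames=[2,4] (faults so far: 11)
  FIFO total faults: 11
--- LRU ---
  step 0: ref 2 -> FAULT, frames=[2,-] (faults so far: 1)
  step 1: ref 2 -> HIT, frames=[2,-] (faults so far: 1)
  step 2: ref 1 -> FAULT, frames=[2,1] (faults so far: 2)
  step 3: ref 1 -> HIT, frames=[2,1] (faults so far: 2)
  step 4: ref 6 -> FAULT, evict 2, frames=[6,1] (faults so far: 3)
  step 5: ref 2 -> FAULT, evict 1, frames=[6,2] (faults so far: 4)
  step 6: ref 6 -> HIT, frames=[6,2] (faults so far: 4)
  step 7: ref 3 -> FAULT, evict 2, frames=[6,3] (faults so far: 5)
  step 8: ref 4 -> FAULT, evict 6, frames=[4,3] (faults so far: 6)
  step 9: ref 5 -> FAULT, evict 3, frames=[4,5] (faults so far: 7)
  step 10: ref 5 -> HIT, frames=[4,5] (faults so far: 7)
  step 11: ref 6 -> FAULT, evict 4, frames=[6,5] (faults so far: 8)
  step 12: ref 1 -> FAULT, evict 5, frames=[6,1] (faults so far: 9)
  step 13: ref 4 -> FAULT, evict 6, frames=[4,1] (faults so far: 10)
  step 14: ref 2 -> FAULT, evict 1, frames=[4,2] (faults so far: 11)
  step 15: ref 4 -> HIT, frames=[4,2] (faults so far: 11)
  LRU total faults: 11
--- Optimal ---
  step 0: ref 2 -> FAULT, frames=[2,-] (faults so far: 1)
  step 1: ref 2 -> HIT, frames=[2,-] (faults so far: 1)
  step 2: ref 1 -> FAULT, frames=[2,1] (faults so far: 2)
  step 3: ref 1 -> HIT, frames=[2,1] (faults so far: 2)
  step 4: ref 6 -> FAULT, evict 1, frames=[2,6] (faults so far: 3)
  step 5: ref 2 -> HIT, frames=[2,6] (faults so far: 3)
  step 6: ref 6 -> HIT, frames=[2,6] (faults so far: 3)
  step 7: ref 3 -> FAULT, evict 2, frames=[3,6] (faults so far: 4)
  step 8: ref 4 -> FAULT, evict 3, frames=[4,6] (faults so far: 5)
  step 9: ref 5 -> FAULT, evict 4, frames=[5,6] (faults so far: 6)
  step 10: ref 5 -> HIT, frames=[5,6] (faults so far: 6)
  step 11: ref 6 -> HIT, frames=[5,6] (faults so far: 6)
  step 12: ref 1 -> FAULT, evict 5, frames=[1,6] (faults so far: 7)
  step 13: ref 4 -> FAULT, evict 1, frames=[4,6] (faults so far: 8)
  step 14: ref 2 -> FAULT, evict 6, frames=[4,2] (faults so far: 9)
  step 15: ref 4 -> HIT, frames=[4,2] (faults so far: 9)
  Optimal total faults: 9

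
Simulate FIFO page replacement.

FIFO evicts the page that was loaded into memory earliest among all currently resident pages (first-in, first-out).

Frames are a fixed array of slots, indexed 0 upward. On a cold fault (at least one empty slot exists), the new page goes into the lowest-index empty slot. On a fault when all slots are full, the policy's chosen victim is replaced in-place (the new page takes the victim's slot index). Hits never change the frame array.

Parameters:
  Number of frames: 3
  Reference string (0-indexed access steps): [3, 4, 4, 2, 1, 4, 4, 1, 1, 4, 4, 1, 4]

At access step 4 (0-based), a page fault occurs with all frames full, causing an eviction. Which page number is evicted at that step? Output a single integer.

Step 0: ref 3 -> FAULT, frames=[3,-,-]
Step 1: ref 4 -> FAULT, frames=[3,4,-]
Step 2: ref 4 -> HIT, frames=[3,4,-]
Step 3: ref 2 -> FAULT, frames=[3,4,2]
Step 4: ref 1 -> FAULT, evict 3, frames=[1,4,2]
At step 4: evicted page 3

Answer: 3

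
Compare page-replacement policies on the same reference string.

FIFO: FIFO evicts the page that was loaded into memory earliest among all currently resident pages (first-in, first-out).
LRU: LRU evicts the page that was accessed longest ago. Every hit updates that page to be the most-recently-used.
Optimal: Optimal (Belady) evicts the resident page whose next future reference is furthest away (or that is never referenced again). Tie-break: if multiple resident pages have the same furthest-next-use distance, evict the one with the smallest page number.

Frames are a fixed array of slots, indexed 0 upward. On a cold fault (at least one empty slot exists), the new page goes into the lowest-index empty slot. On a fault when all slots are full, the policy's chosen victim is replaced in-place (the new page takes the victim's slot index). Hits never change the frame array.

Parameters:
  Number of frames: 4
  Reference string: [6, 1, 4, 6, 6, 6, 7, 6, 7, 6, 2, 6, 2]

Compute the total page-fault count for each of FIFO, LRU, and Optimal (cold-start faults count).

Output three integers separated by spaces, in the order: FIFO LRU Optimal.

Answer: 6 5 5

Derivation:
--- FIFO ---
  step 0: ref 6 -> FAULT, frames=[6,-,-,-] (faults so far: 1)
  step 1: ref 1 -> FAULT, frames=[6,1,-,-] (faults so far: 2)
  step 2: ref 4 -> FAULT, frames=[6,1,4,-] (faults so far: 3)
  step 3: ref 6 -> HIT, frames=[6,1,4,-] (faults so far: 3)
  step 4: ref 6 -> HIT, frames=[6,1,4,-] (faults so far: 3)
  step 5: ref 6 -> HIT, frames=[6,1,4,-] (faults so far: 3)
  step 6: ref 7 -> FAULT, frames=[6,1,4,7] (faults so far: 4)
  step 7: ref 6 -> HIT, frames=[6,1,4,7] (faults so far: 4)
  step 8: ref 7 -> HIT, frames=[6,1,4,7] (faults so far: 4)
  step 9: ref 6 -> HIT, frames=[6,1,4,7] (faults so far: 4)
  step 10: ref 2 -> FAULT, evict 6, frames=[2,1,4,7] (faults so far: 5)
  step 11: ref 6 -> FAULT, evict 1, frames=[2,6,4,7] (faults so far: 6)
  step 12: ref 2 -> HIT, frames=[2,6,4,7] (faults so far: 6)
  FIFO total faults: 6
--- LRU ---
  step 0: ref 6 -> FAULT, frames=[6,-,-,-] (faults so far: 1)
  step 1: ref 1 -> FAULT, frames=[6,1,-,-] (faults so far: 2)
  step 2: ref 4 -> FAULT, frames=[6,1,4,-] (faults so far: 3)
  step 3: ref 6 -> HIT, frames=[6,1,4,-] (faults so far: 3)
  step 4: ref 6 -> HIT, frames=[6,1,4,-] (faults so far: 3)
  step 5: ref 6 -> HIT, frames=[6,1,4,-] (faults so far: 3)
  step 6: ref 7 -> FAULT, frames=[6,1,4,7] (faults so far: 4)
  step 7: ref 6 -> HIT, frames=[6,1,4,7] (faults so far: 4)
  step 8: ref 7 -> HIT, frames=[6,1,4,7] (faults so far: 4)
  step 9: ref 6 -> HIT, frames=[6,1,4,7] (faults so far: 4)
  step 10: ref 2 -> FAULT, evict 1, frames=[6,2,4,7] (faults so far: 5)
  step 11: ref 6 -> HIT, frames=[6,2,4,7] (faults so far: 5)
  step 12: ref 2 -> HIT, frames=[6,2,4,7] (faults so far: 5)
  LRU total faults: 5
--- Optimal ---
  step 0: ref 6 -> FAULT, frames=[6,-,-,-] (faults so far: 1)
  step 1: ref 1 -> FAULT, frames=[6,1,-,-] (faults so far: 2)
  step 2: ref 4 -> FAULT, frames=[6,1,4,-] (faults so far: 3)
  step 3: ref 6 -> HIT, frames=[6,1,4,-] (faults so far: 3)
  step 4: ref 6 -> HIT, frames=[6,1,4,-] (faults so far: 3)
  step 5: ref 6 -> HIT, frames=[6,1,4,-] (faults so far: 3)
  step 6: ref 7 -> FAULT, frames=[6,1,4,7] (faults so far: 4)
  step 7: ref 6 -> HIT, frames=[6,1,4,7] (faults so far: 4)
  step 8: ref 7 -> HIT, frames=[6,1,4,7] (faults so far: 4)
  step 9: ref 6 -> HIT, frames=[6,1,4,7] (faults so far: 4)
  step 10: ref 2 -> FAULT, evict 1, frames=[6,2,4,7] (faults so far: 5)
  step 11: ref 6 -> HIT, frames=[6,2,4,7] (faults so far: 5)
  step 12: ref 2 -> HIT, frames=[6,2,4,7] (faults so far: 5)
  Optimal total faults: 5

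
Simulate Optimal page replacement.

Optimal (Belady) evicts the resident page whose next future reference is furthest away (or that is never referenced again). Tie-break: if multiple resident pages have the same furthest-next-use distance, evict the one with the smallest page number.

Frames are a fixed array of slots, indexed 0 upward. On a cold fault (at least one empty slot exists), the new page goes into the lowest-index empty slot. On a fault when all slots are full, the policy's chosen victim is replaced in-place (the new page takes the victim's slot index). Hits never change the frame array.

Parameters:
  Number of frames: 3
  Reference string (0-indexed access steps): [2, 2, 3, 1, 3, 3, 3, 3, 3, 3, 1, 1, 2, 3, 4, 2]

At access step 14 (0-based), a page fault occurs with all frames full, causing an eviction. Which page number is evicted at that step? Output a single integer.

Step 0: ref 2 -> FAULT, frames=[2,-,-]
Step 1: ref 2 -> HIT, frames=[2,-,-]
Step 2: ref 3 -> FAULT, frames=[2,3,-]
Step 3: ref 1 -> FAULT, frames=[2,3,1]
Step 4: ref 3 -> HIT, frames=[2,3,1]
Step 5: ref 3 -> HIT, frames=[2,3,1]
Step 6: ref 3 -> HIT, frames=[2,3,1]
Step 7: ref 3 -> HIT, frames=[2,3,1]
Step 8: ref 3 -> HIT, frames=[2,3,1]
Step 9: ref 3 -> HIT, frames=[2,3,1]
Step 10: ref 1 -> HIT, frames=[2,3,1]
Step 11: ref 1 -> HIT, frames=[2,3,1]
Step 12: ref 2 -> HIT, frames=[2,3,1]
Step 13: ref 3 -> HIT, frames=[2,3,1]
Step 14: ref 4 -> FAULT, evict 1, frames=[2,3,4]
At step 14: evicted page 1

Answer: 1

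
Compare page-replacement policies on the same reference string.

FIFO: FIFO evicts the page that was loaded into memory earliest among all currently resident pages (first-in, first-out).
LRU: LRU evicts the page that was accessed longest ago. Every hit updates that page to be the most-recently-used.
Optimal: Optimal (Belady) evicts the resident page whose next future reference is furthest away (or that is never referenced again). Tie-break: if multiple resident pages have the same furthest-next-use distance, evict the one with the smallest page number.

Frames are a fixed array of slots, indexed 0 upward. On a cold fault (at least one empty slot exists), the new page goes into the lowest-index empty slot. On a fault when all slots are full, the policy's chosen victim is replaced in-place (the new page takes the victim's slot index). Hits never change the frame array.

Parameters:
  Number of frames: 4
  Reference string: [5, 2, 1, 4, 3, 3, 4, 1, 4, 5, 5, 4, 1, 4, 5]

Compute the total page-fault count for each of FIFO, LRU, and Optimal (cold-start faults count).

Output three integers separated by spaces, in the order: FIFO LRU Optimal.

Answer: 6 6 5

Derivation:
--- FIFO ---
  step 0: ref 5 -> FAULT, frames=[5,-,-,-] (faults so far: 1)
  step 1: ref 2 -> FAULT, frames=[5,2,-,-] (faults so far: 2)
  step 2: ref 1 -> FAULT, frames=[5,2,1,-] (faults so far: 3)
  step 3: ref 4 -> FAULT, frames=[5,2,1,4] (faults so far: 4)
  step 4: ref 3 -> FAULT, evict 5, frames=[3,2,1,4] (faults so far: 5)
  step 5: ref 3 -> HIT, frames=[3,2,1,4] (faults so far: 5)
  step 6: ref 4 -> HIT, frames=[3,2,1,4] (faults so far: 5)
  step 7: ref 1 -> HIT, frames=[3,2,1,4] (faults so far: 5)
  step 8: ref 4 -> HIT, frames=[3,2,1,4] (faults so far: 5)
  step 9: ref 5 -> FAULT, evict 2, frames=[3,5,1,4] (faults so far: 6)
  step 10: ref 5 -> HIT, frames=[3,5,1,4] (faults so far: 6)
  step 11: ref 4 -> HIT, frames=[3,5,1,4] (faults so far: 6)
  step 12: ref 1 -> HIT, frames=[3,5,1,4] (faults so far: 6)
  step 13: ref 4 -> HIT, frames=[3,5,1,4] (faults so far: 6)
  step 14: ref 5 -> HIT, frames=[3,5,1,4] (faults so far: 6)
  FIFO total faults: 6
--- LRU ---
  step 0: ref 5 -> FAULT, frames=[5,-,-,-] (faults so far: 1)
  step 1: ref 2 -> FAULT, frames=[5,2,-,-] (faults so far: 2)
  step 2: ref 1 -> FAULT, frames=[5,2,1,-] (faults so far: 3)
  step 3: ref 4 -> FAULT, frames=[5,2,1,4] (faults so far: 4)
  step 4: ref 3 -> FAULT, evict 5, frames=[3,2,1,4] (faults so far: 5)
  step 5: ref 3 -> HIT, frames=[3,2,1,4] (faults so far: 5)
  step 6: ref 4 -> HIT, frames=[3,2,1,4] (faults so far: 5)
  step 7: ref 1 -> HIT, frames=[3,2,1,4] (faults so far: 5)
  step 8: ref 4 -> HIT, frames=[3,2,1,4] (faults so far: 5)
  step 9: ref 5 -> FAULT, evict 2, frames=[3,5,1,4] (faults so far: 6)
  step 10: ref 5 -> HIT, frames=[3,5,1,4] (faults so far: 6)
  step 11: ref 4 -> HIT, frames=[3,5,1,4] (faults so far: 6)
  step 12: ref 1 -> HIT, frames=[3,5,1,4] (faults so far: 6)
  step 13: ref 4 -> HIT, frames=[3,5,1,4] (faults so far: 6)
  step 14: ref 5 -> HIT, frames=[3,5,1,4] (faults so far: 6)
  LRU total faults: 6
--- Optimal ---
  step 0: ref 5 -> FAULT, frames=[5,-,-,-] (faults so far: 1)
  step 1: ref 2 -> FAULT, frames=[5,2,-,-] (faults so far: 2)
  step 2: ref 1 -> FAULT, frames=[5,2,1,-] (faults so far: 3)
  step 3: ref 4 -> FAULT, frames=[5,2,1,4] (faults so far: 4)
  step 4: ref 3 -> FAULT, evict 2, frames=[5,3,1,4] (faults so far: 5)
  step 5: ref 3 -> HIT, frames=[5,3,1,4] (faults so far: 5)
  step 6: ref 4 -> HIT, frames=[5,3,1,4] (faults so far: 5)
  step 7: ref 1 -> HIT, frames=[5,3,1,4] (faults so far: 5)
  step 8: ref 4 -> HIT, frames=[5,3,1,4] (faults so far: 5)
  step 9: ref 5 -> HIT, frames=[5,3,1,4] (faults so far: 5)
  step 10: ref 5 -> HIT, frames=[5,3,1,4] (faults so far: 5)
  step 11: ref 4 -> HIT, frames=[5,3,1,4] (faults so far: 5)
  step 12: ref 1 -> HIT, frames=[5,3,1,4] (faults so far: 5)
  step 13: ref 4 -> HIT, frames=[5,3,1,4] (faults so far: 5)
  step 14: ref 5 -> HIT, frames=[5,3,1,4] (faults so far: 5)
  Optimal total faults: 5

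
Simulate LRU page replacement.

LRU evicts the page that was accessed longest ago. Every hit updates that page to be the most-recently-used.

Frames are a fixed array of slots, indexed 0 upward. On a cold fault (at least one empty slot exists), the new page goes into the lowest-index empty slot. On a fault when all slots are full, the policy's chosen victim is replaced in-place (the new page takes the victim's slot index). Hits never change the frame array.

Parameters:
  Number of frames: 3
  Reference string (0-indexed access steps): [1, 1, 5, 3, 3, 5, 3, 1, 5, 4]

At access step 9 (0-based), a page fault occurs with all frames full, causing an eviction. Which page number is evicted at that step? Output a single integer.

Answer: 3

Derivation:
Step 0: ref 1 -> FAULT, frames=[1,-,-]
Step 1: ref 1 -> HIT, frames=[1,-,-]
Step 2: ref 5 -> FAULT, frames=[1,5,-]
Step 3: ref 3 -> FAULT, frames=[1,5,3]
Step 4: ref 3 -> HIT, frames=[1,5,3]
Step 5: ref 5 -> HIT, frames=[1,5,3]
Step 6: ref 3 -> HIT, frames=[1,5,3]
Step 7: ref 1 -> HIT, frames=[1,5,3]
Step 8: ref 5 -> HIT, frames=[1,5,3]
Step 9: ref 4 -> FAULT, evict 3, frames=[1,5,4]
At step 9: evicted page 3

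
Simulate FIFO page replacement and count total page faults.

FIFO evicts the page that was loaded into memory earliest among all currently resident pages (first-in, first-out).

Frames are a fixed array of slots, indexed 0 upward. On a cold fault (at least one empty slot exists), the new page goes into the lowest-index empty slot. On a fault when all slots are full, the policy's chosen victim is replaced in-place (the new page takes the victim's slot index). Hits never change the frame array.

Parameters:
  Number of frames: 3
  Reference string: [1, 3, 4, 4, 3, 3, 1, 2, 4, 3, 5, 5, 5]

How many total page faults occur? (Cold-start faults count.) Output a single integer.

Answer: 5

Derivation:
Step 0: ref 1 → FAULT, frames=[1,-,-]
Step 1: ref 3 → FAULT, frames=[1,3,-]
Step 2: ref 4 → FAULT, frames=[1,3,4]
Step 3: ref 4 → HIT, frames=[1,3,4]
Step 4: ref 3 → HIT, frames=[1,3,4]
Step 5: ref 3 → HIT, frames=[1,3,4]
Step 6: ref 1 → HIT, frames=[1,3,4]
Step 7: ref 2 → FAULT (evict 1), frames=[2,3,4]
Step 8: ref 4 → HIT, frames=[2,3,4]
Step 9: ref 3 → HIT, frames=[2,3,4]
Step 10: ref 5 → FAULT (evict 3), frames=[2,5,4]
Step 11: ref 5 → HIT, frames=[2,5,4]
Step 12: ref 5 → HIT, frames=[2,5,4]
Total faults: 5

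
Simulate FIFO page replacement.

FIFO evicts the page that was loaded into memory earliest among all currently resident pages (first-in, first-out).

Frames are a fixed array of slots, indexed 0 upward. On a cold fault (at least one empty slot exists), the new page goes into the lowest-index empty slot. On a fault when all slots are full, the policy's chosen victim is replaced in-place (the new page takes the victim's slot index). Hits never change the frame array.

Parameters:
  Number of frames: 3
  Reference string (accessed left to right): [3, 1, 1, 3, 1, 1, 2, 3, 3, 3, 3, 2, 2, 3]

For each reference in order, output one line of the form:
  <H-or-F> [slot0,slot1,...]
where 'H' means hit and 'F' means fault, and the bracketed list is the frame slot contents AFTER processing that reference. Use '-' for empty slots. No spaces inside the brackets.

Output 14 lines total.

F [3,-,-]
F [3,1,-]
H [3,1,-]
H [3,1,-]
H [3,1,-]
H [3,1,-]
F [3,1,2]
H [3,1,2]
H [3,1,2]
H [3,1,2]
H [3,1,2]
H [3,1,2]
H [3,1,2]
H [3,1,2]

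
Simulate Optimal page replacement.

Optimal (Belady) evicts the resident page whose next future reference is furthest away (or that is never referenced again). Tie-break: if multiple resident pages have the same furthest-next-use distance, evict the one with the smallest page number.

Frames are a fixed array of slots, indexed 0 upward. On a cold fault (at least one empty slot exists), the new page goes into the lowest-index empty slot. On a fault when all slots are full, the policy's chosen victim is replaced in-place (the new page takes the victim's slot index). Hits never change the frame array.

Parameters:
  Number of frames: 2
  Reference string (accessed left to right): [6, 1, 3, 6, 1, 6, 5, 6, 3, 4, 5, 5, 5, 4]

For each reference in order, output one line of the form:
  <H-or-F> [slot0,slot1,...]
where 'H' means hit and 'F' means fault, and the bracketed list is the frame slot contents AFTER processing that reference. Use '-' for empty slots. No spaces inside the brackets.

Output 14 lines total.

F [6,-]
F [6,1]
F [6,3]
H [6,3]
F [6,1]
H [6,1]
F [6,5]
H [6,5]
F [3,5]
F [4,5]
H [4,5]
H [4,5]
H [4,5]
H [4,5]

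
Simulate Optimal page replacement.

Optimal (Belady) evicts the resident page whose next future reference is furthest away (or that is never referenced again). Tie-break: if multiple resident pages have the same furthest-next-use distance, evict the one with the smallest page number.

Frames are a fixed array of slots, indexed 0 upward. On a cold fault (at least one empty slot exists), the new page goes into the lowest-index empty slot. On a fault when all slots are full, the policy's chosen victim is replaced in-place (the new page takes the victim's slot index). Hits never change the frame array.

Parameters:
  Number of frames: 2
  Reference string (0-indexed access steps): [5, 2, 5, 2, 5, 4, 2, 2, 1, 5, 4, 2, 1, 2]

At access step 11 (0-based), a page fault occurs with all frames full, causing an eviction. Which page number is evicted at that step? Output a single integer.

Answer: 4

Derivation:
Step 0: ref 5 -> FAULT, frames=[5,-]
Step 1: ref 2 -> FAULT, frames=[5,2]
Step 2: ref 5 -> HIT, frames=[5,2]
Step 3: ref 2 -> HIT, frames=[5,2]
Step 4: ref 5 -> HIT, frames=[5,2]
Step 5: ref 4 -> FAULT, evict 5, frames=[4,2]
Step 6: ref 2 -> HIT, frames=[4,2]
Step 7: ref 2 -> HIT, frames=[4,2]
Step 8: ref 1 -> FAULT, evict 2, frames=[4,1]
Step 9: ref 5 -> FAULT, evict 1, frames=[4,5]
Step 10: ref 4 -> HIT, frames=[4,5]
Step 11: ref 2 -> FAULT, evict 4, frames=[2,5]
At step 11: evicted page 4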